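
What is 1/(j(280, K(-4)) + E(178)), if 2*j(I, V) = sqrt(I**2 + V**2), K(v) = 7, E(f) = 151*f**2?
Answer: 19137136/91557493492175 - 14*sqrt(1601)/91557493492175 ≈ 2.0901e-7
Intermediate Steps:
j(I, V) = sqrt(I**2 + V**2)/2
1/(j(280, K(-4)) + E(178)) = 1/(sqrt(280**2 + 7**2)/2 + 151*178**2) = 1/(sqrt(78400 + 49)/2 + 151*31684) = 1/(sqrt(78449)/2 + 4784284) = 1/((7*sqrt(1601))/2 + 4784284) = 1/(7*sqrt(1601)/2 + 4784284) = 1/(4784284 + 7*sqrt(1601)/2)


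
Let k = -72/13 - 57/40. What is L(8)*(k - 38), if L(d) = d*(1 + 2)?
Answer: -70143/65 ≈ -1079.1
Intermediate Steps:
k = -3621/520 (k = -72*1/13 - 57*1/40 = -72/13 - 57/40 = -3621/520 ≈ -6.9635)
L(d) = 3*d (L(d) = d*3 = 3*d)
L(8)*(k - 38) = (3*8)*(-3621/520 - 38) = 24*(-23381/520) = -70143/65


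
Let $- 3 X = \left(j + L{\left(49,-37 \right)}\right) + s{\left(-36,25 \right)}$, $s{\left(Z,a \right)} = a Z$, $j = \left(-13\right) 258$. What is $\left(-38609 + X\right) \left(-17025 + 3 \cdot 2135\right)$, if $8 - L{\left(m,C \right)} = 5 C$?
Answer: $395651640$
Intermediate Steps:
$j = -3354$
$L{\left(m,C \right)} = 8 - 5 C$
$s{\left(Z,a \right)} = Z a$
$X = \frac{4061}{3}$ ($X = - \frac{\left(-3354 + \left(8 - -185\right)\right) - 900}{3} = - \frac{\left(-3354 + \left(8 + 185\right)\right) - 900}{3} = - \frac{\left(-3354 + 193\right) - 900}{3} = - \frac{-3161 - 900}{3} = \left(- \frac{1}{3}\right) \left(-4061\right) = \frac{4061}{3} \approx 1353.7$)
$\left(-38609 + X\right) \left(-17025 + 3 \cdot 2135\right) = \left(-38609 + \frac{4061}{3}\right) \left(-17025 + 3 \cdot 2135\right) = - \frac{111766 \left(-17025 + 6405\right)}{3} = \left(- \frac{111766}{3}\right) \left(-10620\right) = 395651640$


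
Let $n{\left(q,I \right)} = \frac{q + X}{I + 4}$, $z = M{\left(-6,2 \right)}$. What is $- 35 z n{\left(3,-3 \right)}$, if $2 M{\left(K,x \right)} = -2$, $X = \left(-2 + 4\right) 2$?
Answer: $245$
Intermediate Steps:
$X = 4$ ($X = 2 \cdot 2 = 4$)
$M{\left(K,x \right)} = -1$ ($M{\left(K,x \right)} = \frac{1}{2} \left(-2\right) = -1$)
$z = -1$
$n{\left(q,I \right)} = \frac{4 + q}{4 + I}$ ($n{\left(q,I \right)} = \frac{q + 4}{I + 4} = \frac{4 + q}{4 + I}$)
$- 35 z n{\left(3,-3 \right)} = \left(-35\right) \left(-1\right) \frac{4 + 3}{4 - 3} = 35 \cdot 1^{-1} \cdot 7 = 35 \cdot 1 \cdot 7 = 35 \cdot 7 = 245$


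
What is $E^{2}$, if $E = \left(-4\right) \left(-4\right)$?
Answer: $256$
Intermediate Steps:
$E = 16$
$E^{2} = 16^{2} = 256$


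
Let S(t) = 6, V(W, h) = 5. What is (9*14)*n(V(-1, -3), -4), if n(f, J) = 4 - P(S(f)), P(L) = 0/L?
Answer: 504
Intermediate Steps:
P(L) = 0
n(f, J) = 4 (n(f, J) = 4 - 1*0 = 4 + 0 = 4)
(9*14)*n(V(-1, -3), -4) = (9*14)*4 = 126*4 = 504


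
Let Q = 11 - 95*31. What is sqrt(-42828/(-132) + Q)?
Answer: I*sqrt(315755)/11 ≈ 51.084*I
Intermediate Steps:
Q = -2934 (Q = 11 - 2945 = -2934)
sqrt(-42828/(-132) + Q) = sqrt(-42828/(-132) - 2934) = sqrt(-42828*(-1/132) - 2934) = sqrt(3569/11 - 2934) = sqrt(-28705/11) = I*sqrt(315755)/11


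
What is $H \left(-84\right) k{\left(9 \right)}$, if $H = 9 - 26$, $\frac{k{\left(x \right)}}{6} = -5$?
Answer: $-42840$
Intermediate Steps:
$k{\left(x \right)} = -30$ ($k{\left(x \right)} = 6 \left(-5\right) = -30$)
$H = -17$
$H \left(-84\right) k{\left(9 \right)} = \left(-17\right) \left(-84\right) \left(-30\right) = 1428 \left(-30\right) = -42840$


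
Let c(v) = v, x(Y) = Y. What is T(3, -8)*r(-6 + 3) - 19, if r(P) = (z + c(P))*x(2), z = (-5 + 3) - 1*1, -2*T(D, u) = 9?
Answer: 35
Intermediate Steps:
T(D, u) = -9/2 (T(D, u) = -½*9 = -9/2)
z = -3 (z = -2 - 1 = -3)
r(P) = -6 + 2*P (r(P) = (-3 + P)*2 = -6 + 2*P)
T(3, -8)*r(-6 + 3) - 19 = -9*(-6 + 2*(-6 + 3))/2 - 19 = -9*(-6 + 2*(-3))/2 - 19 = -9*(-6 - 6)/2 - 19 = -9/2*(-12) - 19 = 54 - 19 = 35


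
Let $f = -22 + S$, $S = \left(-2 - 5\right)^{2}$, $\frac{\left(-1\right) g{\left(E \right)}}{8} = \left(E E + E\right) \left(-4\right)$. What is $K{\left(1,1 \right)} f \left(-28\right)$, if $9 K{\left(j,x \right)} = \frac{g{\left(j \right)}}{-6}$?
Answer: $896$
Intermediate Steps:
$g{\left(E \right)} = 32 E + 32 E^{2}$ ($g{\left(E \right)} = - 8 \left(E E + E\right) \left(-4\right) = - 8 \left(E^{2} + E\right) \left(-4\right) = - 8 \left(E + E^{2}\right) \left(-4\right) = - 8 \left(- 4 E - 4 E^{2}\right) = 32 E + 32 E^{2}$)
$S = 49$ ($S = \left(-7\right)^{2} = 49$)
$K{\left(j,x \right)} = - \frac{16 j \left(1 + j\right)}{27}$ ($K{\left(j,x \right)} = \frac{32 j \left(1 + j\right) \frac{1}{-6}}{9} = \frac{32 j \left(1 + j\right) \left(- \frac{1}{6}\right)}{9} = \frac{\left(- \frac{16}{3}\right) j \left(1 + j\right)}{9} = - \frac{16 j \left(1 + j\right)}{27}$)
$f = 27$ ($f = -22 + 49 = 27$)
$K{\left(1,1 \right)} f \left(-28\right) = \left(- \frac{16}{27}\right) 1 \left(1 + 1\right) 27 \left(-28\right) = \left(- \frac{16}{27}\right) 1 \cdot 2 \cdot 27 \left(-28\right) = \left(- \frac{32}{27}\right) 27 \left(-28\right) = \left(-32\right) \left(-28\right) = 896$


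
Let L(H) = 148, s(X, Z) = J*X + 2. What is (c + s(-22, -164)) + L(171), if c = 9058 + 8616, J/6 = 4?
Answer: 17296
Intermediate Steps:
J = 24 (J = 6*4 = 24)
s(X, Z) = 2 + 24*X (s(X, Z) = 24*X + 2 = 2 + 24*X)
c = 17674
(c + s(-22, -164)) + L(171) = (17674 + (2 + 24*(-22))) + 148 = (17674 + (2 - 528)) + 148 = (17674 - 526) + 148 = 17148 + 148 = 17296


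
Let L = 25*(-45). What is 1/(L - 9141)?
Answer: -1/10266 ≈ -9.7409e-5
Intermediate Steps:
L = -1125
1/(L - 9141) = 1/(-1125 - 9141) = 1/(-10266) = -1/10266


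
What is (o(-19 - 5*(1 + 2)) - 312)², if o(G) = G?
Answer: 119716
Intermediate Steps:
(o(-19 - 5*(1 + 2)) - 312)² = ((-19 - 5*(1 + 2)) - 312)² = ((-19 - 5*3) - 312)² = ((-19 - 1*15) - 312)² = ((-19 - 15) - 312)² = (-34 - 312)² = (-346)² = 119716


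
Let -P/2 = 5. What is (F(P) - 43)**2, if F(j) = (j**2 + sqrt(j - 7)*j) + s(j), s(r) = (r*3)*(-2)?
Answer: 11989 - 2340*I*sqrt(17) ≈ 11989.0 - 9648.1*I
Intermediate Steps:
P = -10 (P = -2*5 = -10)
s(r) = -6*r (s(r) = (3*r)*(-2) = -6*r)
F(j) = j**2 - 6*j + j*sqrt(-7 + j) (F(j) = (j**2 + sqrt(j - 7)*j) - 6*j = (j**2 + sqrt(-7 + j)*j) - 6*j = (j**2 + j*sqrt(-7 + j)) - 6*j = j**2 - 6*j + j*sqrt(-7 + j))
(F(P) - 43)**2 = (-10*(-6 - 10 + sqrt(-7 - 10)) - 43)**2 = (-10*(-6 - 10 + sqrt(-17)) - 43)**2 = (-10*(-6 - 10 + I*sqrt(17)) - 43)**2 = (-10*(-16 + I*sqrt(17)) - 43)**2 = ((160 - 10*I*sqrt(17)) - 43)**2 = (117 - 10*I*sqrt(17))**2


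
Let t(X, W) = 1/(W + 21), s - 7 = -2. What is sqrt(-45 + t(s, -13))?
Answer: I*sqrt(718)/4 ≈ 6.6989*I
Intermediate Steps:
s = 5 (s = 7 - 2 = 5)
t(X, W) = 1/(21 + W)
sqrt(-45 + t(s, -13)) = sqrt(-45 + 1/(21 - 13)) = sqrt(-45 + 1/8) = sqrt(-359/8) = I*sqrt(718)/4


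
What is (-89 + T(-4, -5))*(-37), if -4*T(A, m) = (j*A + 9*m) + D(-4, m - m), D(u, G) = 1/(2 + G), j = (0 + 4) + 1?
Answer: 21571/8 ≈ 2696.4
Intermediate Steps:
j = 5 (j = 4 + 1 = 5)
T(A, m) = -⅛ - 9*m/4 - 5*A/4 (T(A, m) = -((5*A + 9*m) + 1/(2 + (m - m)))/4 = -((5*A + 9*m) + 1/(2 + 0))/4 = -((5*A + 9*m) + 1/2)/4 = -((5*A + 9*m) + ½)/4 = -(½ + 5*A + 9*m)/4 = -⅛ - 9*m/4 - 5*A/4)
(-89 + T(-4, -5))*(-37) = (-89 + (-⅛ - 9/4*(-5) - 5/4*(-4)))*(-37) = (-89 + (-⅛ + 45/4 + 5))*(-37) = (-89 + 129/8)*(-37) = -583/8*(-37) = 21571/8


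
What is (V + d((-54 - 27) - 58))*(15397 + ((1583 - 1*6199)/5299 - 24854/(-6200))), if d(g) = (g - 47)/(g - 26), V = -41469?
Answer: -82424556891410487/129068500 ≈ -6.3861e+8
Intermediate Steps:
d(g) = (-47 + g)/(-26 + g)
(V + d((-54 - 27) - 58))*(15397 + ((1583 - 1*6199)/5299 - 24854/(-6200))) = (-41469 + (-47 + ((-54 - 27) - 58))/(-26 + ((-54 - 27) - 58)))*(15397 + ((1583 - 1*6199)/5299 - 24854/(-6200))) = (-41469 + (-47 + (-81 - 58))/(-26 + (-81 - 58)))*(15397 + ((1583 - 6199)*(1/5299) - 24854*(-1/6200))) = (-41469 + (-47 - 139)/(-26 - 139))*(15397 + (-4616*1/5299 + 12427/3100)) = (-41469 - 186/(-165))*(15397 + (-4616/5299 + 12427/3100)) = (-41469 - 1/165*(-186))*(15397 + 51541073/16426900) = (-41469 + 62/55)*(252976520373/16426900) = -2280733/55*252976520373/16426900 = -82424556891410487/129068500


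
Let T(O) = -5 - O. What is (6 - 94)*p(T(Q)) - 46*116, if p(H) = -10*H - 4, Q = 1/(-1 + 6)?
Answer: -9560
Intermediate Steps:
Q = ⅕ (Q = 1/5 = ⅕ ≈ 0.20000)
p(H) = -4 - 10*H
(6 - 94)*p(T(Q)) - 46*116 = (6 - 94)*(-4 - 10*(-5 - 1*⅕)) - 46*116 = -88*(-4 - 10*(-5 - ⅕)) - 5336 = -88*(-4 - 10*(-26/5)) - 5336 = -88*(-4 + 52) - 5336 = -88*48 - 5336 = -4224 - 5336 = -9560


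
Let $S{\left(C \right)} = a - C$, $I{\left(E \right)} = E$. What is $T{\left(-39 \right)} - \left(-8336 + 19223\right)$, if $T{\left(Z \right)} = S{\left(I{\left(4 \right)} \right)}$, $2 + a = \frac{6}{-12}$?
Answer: $- \frac{21787}{2} \approx -10894.0$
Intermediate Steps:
$a = - \frac{5}{2}$ ($a = -2 + \frac{6}{-12} = -2 + 6 \left(- \frac{1}{12}\right) = -2 - \frac{1}{2} = - \frac{5}{2} \approx -2.5$)
$S{\left(C \right)} = - \frac{5}{2} - C$
$T{\left(Z \right)} = - \frac{13}{2}$ ($T{\left(Z \right)} = - \frac{5}{2} - 4 = - \frac{13}{2}$)
$T{\left(-39 \right)} - \left(-8336 + 19223\right) = - \frac{13}{2} - \left(-8336 + 19223\right) = - \frac{13}{2} - 10887 = - \frac{21787}{2}$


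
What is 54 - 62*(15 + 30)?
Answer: -2736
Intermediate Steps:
54 - 62*(15 + 30) = 54 - 62*45 = 54 - 2790 = -2736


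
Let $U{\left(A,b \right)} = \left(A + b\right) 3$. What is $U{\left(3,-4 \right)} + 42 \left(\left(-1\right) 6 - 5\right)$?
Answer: $-465$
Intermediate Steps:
$U{\left(A,b \right)} = 3 A + 3 b$
$U{\left(3,-4 \right)} + 42 \left(\left(-1\right) 6 - 5\right) = \left(3 \cdot 3 + 3 \left(-4\right)\right) + 42 \left(\left(-1\right) 6 - 5\right) = \left(9 - 12\right) + 42 \left(-6 - 5\right) = -3 + 42 \left(-11\right) = -3 - 462 = -465$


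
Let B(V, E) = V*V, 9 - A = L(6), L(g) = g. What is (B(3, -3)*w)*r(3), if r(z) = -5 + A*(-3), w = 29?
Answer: -3654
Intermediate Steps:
A = 3 (A = 9 - 1*6 = 9 - 6 = 3)
B(V, E) = V²
r(z) = -14 (r(z) = -5 + 3*(-3) = -5 - 9 = -14)
(B(3, -3)*w)*r(3) = (3²*29)*(-14) = (9*29)*(-14) = 261*(-14) = -3654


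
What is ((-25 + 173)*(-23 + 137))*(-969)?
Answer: -16348968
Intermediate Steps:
((-25 + 173)*(-23 + 137))*(-969) = (148*114)*(-969) = 16872*(-969) = -16348968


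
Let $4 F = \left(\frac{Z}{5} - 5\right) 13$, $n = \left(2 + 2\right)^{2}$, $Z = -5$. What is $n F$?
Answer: $-312$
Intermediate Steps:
$n = 16$ ($n = 4^{2} = 16$)
$F = - \frac{39}{2}$ ($F = \frac{\left(- \frac{5}{5} - 5\right) 13}{4} = \frac{\left(\left(-5\right) \frac{1}{5} - 5\right) 13}{4} = \frac{\left(-1 - 5\right) 13}{4} = \frac{\left(-6\right) 13}{4} = \frac{1}{4} \left(-78\right) = - \frac{39}{2} \approx -19.5$)
$n F = 16 \left(- \frac{39}{2}\right) = -312$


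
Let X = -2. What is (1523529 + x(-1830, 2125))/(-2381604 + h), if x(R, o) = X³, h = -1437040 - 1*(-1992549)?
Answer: -1523521/1826095 ≈ -0.83431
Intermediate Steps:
h = 555509 (h = -1437040 + 1992549 = 555509)
x(R, o) = -8 (x(R, o) = (-2)³ = -8)
(1523529 + x(-1830, 2125))/(-2381604 + h) = (1523529 - 8)/(-2381604 + 555509) = 1523521/(-1826095) = 1523521*(-1/1826095) = -1523521/1826095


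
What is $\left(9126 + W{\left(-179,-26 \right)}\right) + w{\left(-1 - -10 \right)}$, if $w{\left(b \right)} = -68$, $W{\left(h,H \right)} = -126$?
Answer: $8932$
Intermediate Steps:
$\left(9126 + W{\left(-179,-26 \right)}\right) + w{\left(-1 - -10 \right)} = \left(9126 - 126\right) - 68 = 9000 - 68 = 8932$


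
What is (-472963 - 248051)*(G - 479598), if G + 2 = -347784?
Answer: 596555447376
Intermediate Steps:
G = -347786 (G = -2 - 347784 = -347786)
(-472963 - 248051)*(G - 479598) = (-472963 - 248051)*(-347786 - 479598) = -721014*(-827384) = 596555447376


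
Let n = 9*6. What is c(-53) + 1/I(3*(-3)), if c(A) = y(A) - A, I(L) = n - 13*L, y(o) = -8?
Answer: 7696/171 ≈ 45.006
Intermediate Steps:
n = 54
I(L) = 54 - 13*L
c(A) = -8 - A
c(-53) + 1/I(3*(-3)) = (-8 - 1*(-53)) + 1/(54 - 39*(-3)) = (-8 + 53) + 1/(54 - 13*(-9)) = 45 + 1/(54 + 117) = 45 + 1/171 = 7696/171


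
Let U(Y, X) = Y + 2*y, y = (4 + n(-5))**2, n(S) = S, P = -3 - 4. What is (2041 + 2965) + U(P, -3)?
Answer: 5001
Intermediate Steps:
P = -7
y = 1 (y = (4 - 5)**2 = (-1)**2 = 1)
U(Y, X) = 2 + Y (U(Y, X) = Y + 2*1 = Y + 2 = 2 + Y)
(2041 + 2965) + U(P, -3) = (2041 + 2965) + (2 - 7) = 5006 - 5 = 5001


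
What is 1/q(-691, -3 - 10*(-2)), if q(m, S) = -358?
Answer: -1/358 ≈ -0.0027933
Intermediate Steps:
1/q(-691, -3 - 10*(-2)) = 1/(-358) = -1/358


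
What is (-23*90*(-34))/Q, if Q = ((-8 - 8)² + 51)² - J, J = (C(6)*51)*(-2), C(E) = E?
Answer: 70380/94861 ≈ 0.74193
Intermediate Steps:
J = -612 (J = (6*51)*(-2) = 306*(-2) = -612)
Q = 94861 (Q = ((-8 - 8)² + 51)² - 1*(-612) = ((-16)² + 51)² + 612 = (256 + 51)² + 612 = 307² + 612 = 94249 + 612 = 94861)
(-23*90*(-34))/Q = (-23*90*(-34))/94861 = -2070*(-34)*(1/94861) = 70380*(1/94861) = 70380/94861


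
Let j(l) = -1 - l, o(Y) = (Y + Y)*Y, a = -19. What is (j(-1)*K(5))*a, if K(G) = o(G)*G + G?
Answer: 0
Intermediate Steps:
o(Y) = 2*Y² (o(Y) = (2*Y)*Y = 2*Y²)
K(G) = G + 2*G³ (K(G) = (2*G²)*G + G = 2*G³ + G = G + 2*G³)
(j(-1)*K(5))*a = ((-1 - 1*(-1))*(5 + 2*5³))*(-19) = ((-1 + 1)*(5 + 2*125))*(-19) = (0*(5 + 250))*(-19) = (0*255)*(-19) = 0*(-19) = 0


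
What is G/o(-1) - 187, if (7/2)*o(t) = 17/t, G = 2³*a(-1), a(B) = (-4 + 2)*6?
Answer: -2843/17 ≈ -167.24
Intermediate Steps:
a(B) = -12 (a(B) = -2*6 = -12)
G = -96 (G = 2³*(-12) = 8*(-12) = -96)
o(t) = 34/(7*t) (o(t) = 2*(17/t)/7 = 34/(7*t))
G/o(-1) - 187 = -96/((34/7)/(-1)) - 187 = -96/((34/7)*(-1)) - 187 = -96/(-34/7) - 187 = -96*(-7/34) - 187 = 336/17 - 187 = -2843/17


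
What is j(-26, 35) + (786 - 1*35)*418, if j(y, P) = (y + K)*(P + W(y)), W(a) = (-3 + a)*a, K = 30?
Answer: 317074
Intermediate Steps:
W(a) = a*(-3 + a)
j(y, P) = (30 + y)*(P + y*(-3 + y)) (j(y, P) = (y + 30)*(P + y*(-3 + y)) = (30 + y)*(P + y*(-3 + y)))
j(-26, 35) + (786 - 1*35)*418 = ((-26)³ - 90*(-26) + 27*(-26)² + 30*35 + 35*(-26)) + (786 - 1*35)*418 = (-17576 + 2340 + 27*676 + 1050 - 910) + (786 - 35)*418 = (-17576 + 2340 + 18252 + 1050 - 910) + 751*418 = 3156 + 313918 = 317074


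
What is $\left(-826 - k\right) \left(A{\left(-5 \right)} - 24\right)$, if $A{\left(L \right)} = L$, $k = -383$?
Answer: $12847$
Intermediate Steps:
$\left(-826 - k\right) \left(A{\left(-5 \right)} - 24\right) = \left(-826 - -383\right) \left(-5 - 24\right) = \left(-826 + 383\right) \left(-29\right) = \left(-443\right) \left(-29\right) = 12847$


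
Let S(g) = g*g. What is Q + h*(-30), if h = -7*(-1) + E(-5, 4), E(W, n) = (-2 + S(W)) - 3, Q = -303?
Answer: -1113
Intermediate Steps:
S(g) = g**2
E(W, n) = -5 + W**2 (E(W, n) = (-2 + W**2) - 3 = -5 + W**2)
h = 27 (h = -7*(-1) + (-5 + (-5)**2) = 7 + (-5 + 25) = 7 + 20 = 27)
Q + h*(-30) = -303 + 27*(-30) = -303 - 810 = -1113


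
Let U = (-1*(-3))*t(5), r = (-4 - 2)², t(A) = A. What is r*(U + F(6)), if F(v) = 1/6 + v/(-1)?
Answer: 330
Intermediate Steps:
F(v) = ⅙ - v (F(v) = 1*(⅙) + v*(-1) = ⅙ - v)
r = 36 (r = (-6)² = 36)
U = 15 (U = -1*(-3)*5 = 3*5 = 15)
r*(U + F(6)) = 36*(15 + (⅙ - 1*6)) = 36*(15 + (⅙ - 6)) = 36*(15 - 35/6) = 36*(55/6) = 330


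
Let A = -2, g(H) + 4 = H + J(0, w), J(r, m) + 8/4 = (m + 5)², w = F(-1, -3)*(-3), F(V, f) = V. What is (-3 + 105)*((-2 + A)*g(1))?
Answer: -24072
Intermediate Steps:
w = 3 (w = -1*(-3) = 3)
J(r, m) = -2 + (5 + m)² (J(r, m) = -2 + (m + 5)² = -2 + (5 + m)²)
g(H) = 58 + H (g(H) = -4 + (H + (-2 + (5 + 3)²)) = -4 + (H + (-2 + 8²)) = -4 + (H + (-2 + 64)) = -4 + (H + 62) = -4 + (62 + H) = 58 + H)
(-3 + 105)*((-2 + A)*g(1)) = (-3 + 105)*((-2 - 2)*(58 + 1)) = 102*(-4*59) = 102*(-236) = -24072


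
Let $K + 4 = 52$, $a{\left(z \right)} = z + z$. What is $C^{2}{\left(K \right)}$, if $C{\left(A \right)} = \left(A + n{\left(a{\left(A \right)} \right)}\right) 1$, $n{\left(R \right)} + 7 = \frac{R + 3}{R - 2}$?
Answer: $\frac{15626209}{8836} \approx 1768.5$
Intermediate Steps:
$a{\left(z \right)} = 2 z$
$K = 48$ ($K = -4 + 52 = 48$)
$n{\left(R \right)} = -7 + \frac{3 + R}{-2 + R}$ ($n{\left(R \right)} = -7 + \frac{R + 3}{R - 2} = -7 + \frac{3 + R}{-2 + R}$)
$C{\left(A \right)} = A + \frac{17 - 12 A}{-2 + 2 A}$ ($C{\left(A \right)} = \left(A + \frac{17 - 6 \cdot 2 A}{-2 + 2 A}\right) 1 = \left(A + \frac{17 - 12 A}{-2 + 2 A}\right) 1 = A + \frac{17 - 12 A}{-2 + 2 A}$)
$C^{2}{\left(K \right)} = \left(\frac{\frac{17}{2} + 48^{2} - 336}{-1 + 48}\right)^{2} = \left(\frac{\frac{17}{2} + 2304 - 336}{47}\right)^{2} = \left(\frac{1}{47} \cdot \frac{3953}{2}\right)^{2} = \left(\frac{3953}{94}\right)^{2} = \frac{15626209}{8836}$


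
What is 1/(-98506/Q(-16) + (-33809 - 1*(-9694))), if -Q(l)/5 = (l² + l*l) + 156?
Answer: -1670/40222797 ≈ -4.1519e-5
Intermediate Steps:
Q(l) = -780 - 10*l² (Q(l) = -5*((l² + l*l) + 156) = -5*((l² + l²) + 156) = -5*(2*l² + 156) = -5*(156 + 2*l²) = -780 - 10*l²)
1/(-98506/Q(-16) + (-33809 - 1*(-9694))) = 1/(-98506/(-780 - 10*(-16)²) + (-33809 - 1*(-9694))) = 1/(-98506/(-780 - 10*256) + (-33809 + 9694)) = 1/(-98506/(-780 - 2560) - 24115) = 1/(-98506/(-3340) - 24115) = 1/(-98506*(-1/3340) - 24115) = 1/(49253/1670 - 24115) = 1/(-40222797/1670) = -1670/40222797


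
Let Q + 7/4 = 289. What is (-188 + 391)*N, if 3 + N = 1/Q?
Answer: -698929/1149 ≈ -608.29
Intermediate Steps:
Q = 1149/4 (Q = -7/4 + 289 = 1149/4 ≈ 287.25)
N = -3443/1149 (N = -3 + 1/(1149/4) = -3 + 4/1149 = -3443/1149 ≈ -2.9965)
(-188 + 391)*N = (-188 + 391)*(-3443/1149) = 203*(-3443/1149) = -698929/1149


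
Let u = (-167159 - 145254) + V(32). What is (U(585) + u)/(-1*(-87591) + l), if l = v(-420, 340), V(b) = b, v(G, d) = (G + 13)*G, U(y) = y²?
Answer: 9948/86177 ≈ 0.11544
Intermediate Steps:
v(G, d) = G*(13 + G) (v(G, d) = (13 + G)*G = G*(13 + G))
u = -312381 (u = (-167159 - 145254) + 32 = -312413 + 32 = -312381)
l = 170940 (l = -420*(13 - 420) = -420*(-407) = 170940)
(U(585) + u)/(-1*(-87591) + l) = (585² - 312381)/(-1*(-87591) + 170940) = (342225 - 312381)/(87591 + 170940) = 29844/258531 = 29844*(1/258531) = 9948/86177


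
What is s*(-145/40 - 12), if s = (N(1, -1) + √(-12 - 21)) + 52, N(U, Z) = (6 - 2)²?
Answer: -2125/2 - 125*I*√33/8 ≈ -1062.5 - 89.759*I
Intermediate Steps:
N(U, Z) = 16 (N(U, Z) = 4² = 16)
s = 68 + I*√33 (s = (16 + √(-12 - 21)) + 52 = (16 + √(-33)) + 52 = (16 + I*√33) + 52 = 68 + I*√33 ≈ 68.0 + 5.7446*I)
s*(-145/40 - 12) = (68 + I*√33)*(-145/40 - 12) = (68 + I*√33)*(-145*1/40 - 12) = (68 + I*√33)*(-29/8 - 12) = (68 + I*√33)*(-125/8) = -2125/2 - 125*I*√33/8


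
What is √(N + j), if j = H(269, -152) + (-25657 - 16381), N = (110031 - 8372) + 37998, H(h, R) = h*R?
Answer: √56731 ≈ 238.18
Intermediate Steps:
H(h, R) = R*h
N = 139657 (N = 101659 + 37998 = 139657)
j = -82926 (j = -152*269 + (-25657 - 16381) = -40888 - 42038 = -82926)
√(N + j) = √(139657 - 82926) = √56731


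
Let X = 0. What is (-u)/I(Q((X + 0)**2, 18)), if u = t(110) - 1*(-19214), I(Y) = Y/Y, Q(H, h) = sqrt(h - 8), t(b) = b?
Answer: -19324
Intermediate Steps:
Q(H, h) = sqrt(-8 + h)
I(Y) = 1
u = 19324 (u = 110 - 1*(-19214) = 110 + 19214 = 19324)
(-u)/I(Q((X + 0)**2, 18)) = -1*19324/1 = -19324*1 = -19324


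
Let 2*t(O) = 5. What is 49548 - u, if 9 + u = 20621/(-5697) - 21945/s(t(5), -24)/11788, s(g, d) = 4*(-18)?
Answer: 3803774778745/76749984 ≈ 49561.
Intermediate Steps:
t(O) = 5/2 (t(O) = (½)*5 = 5/2)
s(g, d) = -72
u = -966571513/76749984 (u = -9 + (20621/(-5697) - 21945/(-72)/11788) = -9 + (20621*(-1/5697) - 21945*(-1/72)*(1/11788)) = -9 + (-20621/5697 + (7315/24)*(1/11788)) = -9 + (-20621/5697 + 1045/40416) = -9 - 275821657/76749984 = -966571513/76749984 ≈ -12.594)
49548 - u = 49548 - 1*(-966571513/76749984) = 49548 + 966571513/76749984 = 3803774778745/76749984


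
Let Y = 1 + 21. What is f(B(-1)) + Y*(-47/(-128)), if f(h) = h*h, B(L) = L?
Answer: 581/64 ≈ 9.0781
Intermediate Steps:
f(h) = h²
Y = 22
f(B(-1)) + Y*(-47/(-128)) = (-1)² + 22*(-47/(-128)) = 1 + 22*(-47*(-1/128)) = 1 + 22*(47/128) = 1 + 517/64 = 581/64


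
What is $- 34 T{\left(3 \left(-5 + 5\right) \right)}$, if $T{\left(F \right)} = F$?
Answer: $0$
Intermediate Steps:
$- 34 T{\left(3 \left(-5 + 5\right) \right)} = - 34 \cdot 3 \left(-5 + 5\right) = - 34 \cdot 3 \cdot 0 = \left(-34\right) 0 = 0$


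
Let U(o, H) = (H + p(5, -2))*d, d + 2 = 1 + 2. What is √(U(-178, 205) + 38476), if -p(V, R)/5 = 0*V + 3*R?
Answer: √38711 ≈ 196.75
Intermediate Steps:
p(V, R) = -15*R (p(V, R) = -5*(0*V + 3*R) = -5*(0 + 3*R) = -15*R)
d = 1 (d = -2 + (1 + 2) = -2 + 3 = 1)
U(o, H) = 30 + H (U(o, H) = (H - 15*(-2))*1 = (H + 30)*1 = (30 + H)*1 = 30 + H)
√(U(-178, 205) + 38476) = √((30 + 205) + 38476) = √(235 + 38476) = √38711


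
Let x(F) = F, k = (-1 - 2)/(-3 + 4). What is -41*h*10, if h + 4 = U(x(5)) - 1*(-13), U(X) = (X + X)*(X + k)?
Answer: -11890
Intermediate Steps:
k = -3 (k = -3/1 = -3*1 = -3)
U(X) = 2*X*(-3 + X) (U(X) = (X + X)*(X - 3) = (2*X)*(-3 + X) = 2*X*(-3 + X))
h = 29 (h = -4 + (2*5*(-3 + 5) - 1*(-13)) = -4 + (2*5*2 + 13) = -4 + (20 + 13) = -4 + 33 = 29)
-41*h*10 = -41*29*10 = -1189*10 = -11890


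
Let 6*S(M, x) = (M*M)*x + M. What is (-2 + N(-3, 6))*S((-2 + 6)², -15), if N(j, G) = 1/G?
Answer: 10516/9 ≈ 1168.4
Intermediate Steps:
S(M, x) = M/6 + x*M²/6 (S(M, x) = ((M*M)*x + M)/6 = (M²*x + M)/6 = (x*M² + M)/6 = (M + x*M²)/6 = M/6 + x*M²/6)
(-2 + N(-3, 6))*S((-2 + 6)², -15) = (-2 + 1/6)*((-2 + 6)²*(1 + (-2 + 6)²*(-15))/6) = (-2 + ⅙)*((⅙)*4²*(1 + 4²*(-15))) = -11*16*(1 + 16*(-15))/36 = -11*16*(1 - 240)/36 = -11*16*(-239)/36 = -11/6*(-1912/3) = 10516/9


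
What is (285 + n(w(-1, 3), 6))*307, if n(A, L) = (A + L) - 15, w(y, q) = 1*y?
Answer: 84425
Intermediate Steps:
w(y, q) = y
n(A, L) = -15 + A + L
(285 + n(w(-1, 3), 6))*307 = (285 + (-15 - 1 + 6))*307 = (285 - 10)*307 = 275*307 = 84425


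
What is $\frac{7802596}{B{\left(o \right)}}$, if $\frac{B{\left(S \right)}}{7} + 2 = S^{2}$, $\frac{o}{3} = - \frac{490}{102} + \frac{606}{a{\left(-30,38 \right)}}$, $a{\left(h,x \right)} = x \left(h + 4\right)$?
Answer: $\frac{550289037744784}{129405895367} \approx 4252.4$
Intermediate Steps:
$a{\left(h,x \right)} = x \left(4 + h\right)$
$o = - \frac{136483}{8398}$ ($o = 3 \left(- \frac{490}{102} + \frac{606}{38 \left(4 - 30\right)}\right) = 3 \left(\left(-490\right) \frac{1}{102} + \frac{606}{38 \left(-26\right)}\right) = 3 \left(- \frac{245}{51} + \frac{606}{-988}\right) = 3 \left(- \frac{245}{51} + 606 \left(- \frac{1}{988}\right)\right) = 3 \left(- \frac{245}{51} - \frac{303}{494}\right) = 3 \left(- \frac{136483}{25194}\right) = - \frac{136483}{8398} \approx -16.252$)
$B{\left(S \right)} = -14 + 7 S^{2}$
$\frac{7802596}{B{\left(o \right)}} = \frac{7802596}{-14 + 7 \left(- \frac{136483}{8398}\right)^{2}} = \frac{7802596}{-14 + 7 \cdot \frac{18627609289}{70526404}} = \frac{7802596}{-14 + \frac{130393265023}{70526404}} = \frac{7802596}{\frac{129405895367}{70526404}} = 7802596 \cdot \frac{70526404}{129405895367} = \frac{550289037744784}{129405895367}$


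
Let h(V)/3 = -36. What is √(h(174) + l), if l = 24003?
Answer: 9*√295 ≈ 154.58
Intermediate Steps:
h(V) = -108 (h(V) = 3*(-36) = -108)
√(h(174) + l) = √(-108 + 24003) = √23895 = 9*√295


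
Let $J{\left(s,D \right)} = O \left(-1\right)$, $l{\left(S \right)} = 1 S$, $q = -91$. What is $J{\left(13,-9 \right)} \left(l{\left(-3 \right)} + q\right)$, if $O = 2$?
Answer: $188$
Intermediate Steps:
$l{\left(S \right)} = S$
$J{\left(s,D \right)} = -2$ ($J{\left(s,D \right)} = 2 \left(-1\right) = -2$)
$J{\left(13,-9 \right)} \left(l{\left(-3 \right)} + q\right) = - 2 \left(-3 - 91\right) = \left(-2\right) \left(-94\right) = 188$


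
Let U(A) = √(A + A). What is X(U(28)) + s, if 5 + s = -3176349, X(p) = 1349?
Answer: -3175005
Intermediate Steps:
U(A) = √2*√A (U(A) = √(2*A) = √2*√A)
s = -3176354 (s = -5 - 3176349 = -3176354)
X(U(28)) + s = 1349 - 3176354 = -3175005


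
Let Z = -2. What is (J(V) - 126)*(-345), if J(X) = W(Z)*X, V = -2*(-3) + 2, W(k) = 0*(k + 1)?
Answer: 43470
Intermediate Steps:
W(k) = 0 (W(k) = 0*(1 + k) = 0)
V = 8 (V = 6 + 2 = 8)
J(X) = 0 (J(X) = 0*X = 0)
(J(V) - 126)*(-345) = (0 - 126)*(-345) = -126*(-345) = 43470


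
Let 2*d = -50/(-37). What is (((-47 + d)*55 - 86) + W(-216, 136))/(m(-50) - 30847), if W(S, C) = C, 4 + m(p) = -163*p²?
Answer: 92420/16218987 ≈ 0.0056983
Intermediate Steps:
d = 25/37 (d = (-50/(-37))/2 = (-50*(-1/37))/2 = (½)*(50/37) = 25/37 ≈ 0.67568)
m(p) = -4 - 163*p²
(((-47 + d)*55 - 86) + W(-216, 136))/(m(-50) - 30847) = (((-47 + 25/37)*55 - 86) + 136)/((-4 - 163*(-50)²) - 30847) = ((-1714/37*55 - 86) + 136)/((-4 - 163*2500) - 30847) = ((-94270/37 - 86) + 136)/((-4 - 407500) - 30847) = (-97452/37 + 136)/(-407504 - 30847) = -92420/37/(-438351) = -92420/37*(-1/438351) = 92420/16218987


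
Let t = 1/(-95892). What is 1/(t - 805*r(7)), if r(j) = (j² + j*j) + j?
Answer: -95892/8105271301 ≈ -1.1831e-5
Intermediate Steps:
r(j) = j + 2*j² (r(j) = (j² + j²) + j = 2*j² + j = j + 2*j²)
t = -1/95892 ≈ -1.0428e-5
1/(t - 805*r(7)) = 1/(-1/95892 - 5635*(1 + 2*7)) = 1/(-1/95892 - 5635*(1 + 14)) = 1/(-1/95892 - 5635*15) = 1/(-1/95892 - 805*105) = 1/(-1/95892 - 84525) = 1/(-8105271301/95892) = -95892/8105271301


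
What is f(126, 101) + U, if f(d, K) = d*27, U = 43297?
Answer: 46699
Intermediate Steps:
f(d, K) = 27*d
f(126, 101) + U = 27*126 + 43297 = 3402 + 43297 = 46699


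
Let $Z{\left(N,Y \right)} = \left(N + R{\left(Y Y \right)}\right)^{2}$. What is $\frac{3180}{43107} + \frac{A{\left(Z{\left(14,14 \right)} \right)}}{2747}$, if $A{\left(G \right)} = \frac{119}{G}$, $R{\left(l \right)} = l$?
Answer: $\frac{18344710273}{248671350900} \approx 0.073771$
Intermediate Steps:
$Z{\left(N,Y \right)} = \left(N + Y^{2}\right)^{2}$ ($Z{\left(N,Y \right)} = \left(N + Y Y\right)^{2} = \left(N + Y^{2}\right)^{2}$)
$\frac{3180}{43107} + \frac{A{\left(Z{\left(14,14 \right)} \right)}}{2747} = \frac{3180}{43107} + \frac{119 \frac{1}{\left(14 + 14^{2}\right)^{2}}}{2747} = 3180 \cdot \frac{1}{43107} + \frac{119}{\left(14 + 196\right)^{2}} \cdot \frac{1}{2747} = \frac{1060}{14369} + \frac{119}{210^{2}} \cdot \frac{1}{2747} = \frac{1060}{14369} + \frac{119}{44100} \cdot \frac{1}{2747} = \frac{1060}{14369} + 119 \cdot \frac{1}{44100} \cdot \frac{1}{2747} = \frac{1060}{14369} + \frac{17}{6300} \cdot \frac{1}{2747} = \frac{1060}{14369} + \frac{17}{17306100} = \frac{18344710273}{248671350900}$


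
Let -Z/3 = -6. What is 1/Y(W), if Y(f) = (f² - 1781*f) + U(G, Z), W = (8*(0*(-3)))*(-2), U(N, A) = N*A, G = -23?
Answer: -1/414 ≈ -0.0024155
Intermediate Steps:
Z = 18 (Z = -3*(-6) = 18)
U(N, A) = A*N
W = 0 (W = (8*0)*(-2) = 0*(-2) = 0)
Y(f) = -414 + f² - 1781*f (Y(f) = (f² - 1781*f) + 18*(-23) = (f² - 1781*f) - 414 = -414 + f² - 1781*f)
1/Y(W) = 1/(-414 + 0² - 1781*0) = 1/(-414 + 0 + 0) = 1/(-414) = -1/414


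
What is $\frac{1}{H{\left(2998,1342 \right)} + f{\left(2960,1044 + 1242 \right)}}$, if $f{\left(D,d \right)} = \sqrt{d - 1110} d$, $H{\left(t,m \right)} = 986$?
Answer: $- \frac{493}{3072281950} + \frac{8001 \sqrt{6}}{1536140975} \approx 1.2598 \cdot 10^{-5}$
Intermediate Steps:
$f{\left(D,d \right)} = d \sqrt{-1110 + d}$ ($f{\left(D,d \right)} = \sqrt{-1110 + d} d = d \sqrt{-1110 + d}$)
$\frac{1}{H{\left(2998,1342 \right)} + f{\left(2960,1044 + 1242 \right)}} = \frac{1}{986 + \left(1044 + 1242\right) \sqrt{-1110 + \left(1044 + 1242\right)}} = \frac{1}{986 + 2286 \sqrt{-1110 + 2286}} = \frac{1}{986 + 2286 \sqrt{1176}} = \frac{1}{986 + 2286 \cdot 14 \sqrt{6}} = \frac{1}{986 + 32004 \sqrt{6}}$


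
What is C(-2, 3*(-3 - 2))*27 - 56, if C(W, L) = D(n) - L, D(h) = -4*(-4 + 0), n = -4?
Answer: 781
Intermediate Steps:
D(h) = 16 (D(h) = -4*(-4) = 16)
C(W, L) = 16 - L
C(-2, 3*(-3 - 2))*27 - 56 = (16 - 3*(-3 - 2))*27 - 56 = (16 - 3*(-5))*27 - 56 = (16 - 1*(-15))*27 - 56 = (16 + 15)*27 - 56 = 31*27 - 56 = 837 - 56 = 781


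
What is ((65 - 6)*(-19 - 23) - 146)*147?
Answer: -385728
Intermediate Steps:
((65 - 6)*(-19 - 23) - 146)*147 = (59*(-42) - 146)*147 = (-2478 - 146)*147 = -2624*147 = -385728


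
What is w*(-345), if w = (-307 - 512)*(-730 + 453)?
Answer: -78267735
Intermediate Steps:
w = 226863 (w = -819*(-277) = 226863)
w*(-345) = 226863*(-345) = -78267735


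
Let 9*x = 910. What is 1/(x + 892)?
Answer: 9/8938 ≈ 0.0010069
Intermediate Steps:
x = 910/9 (x = (⅑)*910 = 910/9 ≈ 101.11)
1/(x + 892) = 1/(910/9 + 892) = 1/(8938/9) = 9/8938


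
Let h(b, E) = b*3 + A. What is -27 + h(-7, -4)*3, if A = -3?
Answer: -99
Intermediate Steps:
h(b, E) = -3 + 3*b (h(b, E) = b*3 - 3 = 3*b - 3 = -3 + 3*b)
-27 + h(-7, -4)*3 = -27 + (-3 + 3*(-7))*3 = -27 + (-3 - 21)*3 = -27 - 24*3 = -27 - 72 = -99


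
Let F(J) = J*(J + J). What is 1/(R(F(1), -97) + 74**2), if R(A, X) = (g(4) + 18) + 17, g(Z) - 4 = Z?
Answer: 1/5519 ≈ 0.00018119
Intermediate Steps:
g(Z) = 4 + Z
F(J) = 2*J**2 (F(J) = J*(2*J) = 2*J**2)
R(A, X) = 43 (R(A, X) = ((4 + 4) + 18) + 17 = (8 + 18) + 17 = 26 + 17 = 43)
1/(R(F(1), -97) + 74**2) = 1/(43 + 74**2) = 1/(43 + 5476) = 1/5519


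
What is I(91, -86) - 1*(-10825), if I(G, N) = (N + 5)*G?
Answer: 3454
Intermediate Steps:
I(G, N) = G*(5 + N) (I(G, N) = (5 + N)*G = G*(5 + N))
I(91, -86) - 1*(-10825) = 91*(5 - 86) - 1*(-10825) = 91*(-81) + 10825 = -7371 + 10825 = 3454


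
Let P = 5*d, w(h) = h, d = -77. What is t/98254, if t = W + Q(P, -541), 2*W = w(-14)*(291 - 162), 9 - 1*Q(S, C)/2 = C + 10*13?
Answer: -63/98254 ≈ -0.00064120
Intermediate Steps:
P = -385 (P = 5*(-77) = -385)
Q(S, C) = -242 - 2*C (Q(S, C) = 18 - 2*(C + 10*13) = 18 - 2*(C + 130) = 18 - 2*(130 + C) = 18 + (-260 - 2*C) = -242 - 2*C)
W = -903 (W = (-14*(291 - 162))/2 = (-14*129)/2 = (½)*(-1806) = -903)
t = -63 (t = -903 + (-242 - 2*(-541)) = -903 + (-242 + 1082) = -903 + 840 = -63)
t/98254 = -63/98254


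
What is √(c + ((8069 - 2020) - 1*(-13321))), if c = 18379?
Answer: √37749 ≈ 194.29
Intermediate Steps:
√(c + ((8069 - 2020) - 1*(-13321))) = √(18379 + ((8069 - 2020) - 1*(-13321))) = √(18379 + (6049 + 13321)) = √(18379 + 19370) = √37749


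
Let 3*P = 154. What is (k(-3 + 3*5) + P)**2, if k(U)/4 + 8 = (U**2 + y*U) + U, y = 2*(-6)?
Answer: 40804/9 ≈ 4533.8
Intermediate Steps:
y = -12
P = 154/3 (P = (1/3)*154 = 154/3 ≈ 51.333)
k(U) = -32 - 44*U + 4*U**2 (k(U) = -32 + 4*((U**2 - 12*U) + U) = -32 + 4*(U**2 - 11*U) = -32 + (-44*U + 4*U**2) = -32 - 44*U + 4*U**2)
(k(-3 + 3*5) + P)**2 = ((-32 - 44*(-3 + 3*5) + 4*(-3 + 3*5)**2) + 154/3)**2 = ((-32 - 44*(-3 + 15) + 4*(-3 + 15)**2) + 154/3)**2 = ((-32 - 44*12 + 4*12**2) + 154/3)**2 = ((-32 - 528 + 4*144) + 154/3)**2 = ((-32 - 528 + 576) + 154/3)**2 = (16 + 154/3)**2 = (202/3)**2 = 40804/9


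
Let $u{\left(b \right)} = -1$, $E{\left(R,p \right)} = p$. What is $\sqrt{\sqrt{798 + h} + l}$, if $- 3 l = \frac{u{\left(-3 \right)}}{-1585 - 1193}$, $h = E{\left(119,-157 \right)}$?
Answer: $\frac{\sqrt{-926 + 7717284 \sqrt{641}}}{2778} \approx 5.0317$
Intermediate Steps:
$h = -157$
$l = - \frac{1}{8334}$ ($l = - \frac{\left(-1\right) \frac{1}{-1585 - 1193}}{3} = - \frac{\left(-1\right) \frac{1}{-2778}}{3} = - \frac{\left(-1\right) \left(- \frac{1}{2778}\right)}{3} = \left(- \frac{1}{3}\right) \frac{1}{2778} = - \frac{1}{8334} \approx -0.00011999$)
$\sqrt{\sqrt{798 + h} + l} = \sqrt{\sqrt{798 - 157} - \frac{1}{8334}} = \sqrt{\sqrt{641} - \frac{1}{8334}} = \sqrt{- \frac{1}{8334} + \sqrt{641}}$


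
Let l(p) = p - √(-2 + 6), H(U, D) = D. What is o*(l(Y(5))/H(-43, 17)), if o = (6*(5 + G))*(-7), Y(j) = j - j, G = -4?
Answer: 84/17 ≈ 4.9412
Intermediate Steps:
Y(j) = 0
o = -42 (o = (6*(5 - 4))*(-7) = (6*1)*(-7) = 6*(-7) = -42)
l(p) = -2 + p (l(p) = p - √4 = p - 1*2 = p - 2 = -2 + p)
o*(l(Y(5))/H(-43, 17)) = -42*(-2 + 0)/17 = -(-84)/17 = -42*(-2/17) = 84/17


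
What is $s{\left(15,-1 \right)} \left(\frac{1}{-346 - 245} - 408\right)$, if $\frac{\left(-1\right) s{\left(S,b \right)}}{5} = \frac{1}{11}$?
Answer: $\frac{1205645}{6501} \approx 185.46$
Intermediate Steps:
$s{\left(S,b \right)} = - \frac{5}{11}$
$s{\left(15,-1 \right)} \left(\frac{1}{-346 - 245} - 408\right) = - \frac{5 \left(\frac{1}{-346 - 245} - 408\right)}{11} = - \frac{5 \left(\frac{1}{-591} - 408\right)}{11} = - \frac{5 \left(- \frac{1}{591} - 408\right)}{11} = \left(- \frac{5}{11}\right) \left(- \frac{241129}{591}\right) = \frac{1205645}{6501}$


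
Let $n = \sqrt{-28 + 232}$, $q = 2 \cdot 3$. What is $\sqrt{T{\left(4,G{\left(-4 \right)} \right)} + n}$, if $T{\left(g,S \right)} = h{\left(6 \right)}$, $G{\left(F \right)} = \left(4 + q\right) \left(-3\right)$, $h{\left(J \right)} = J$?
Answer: $\sqrt{6 + 2 \sqrt{51}} \approx 4.5036$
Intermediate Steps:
$q = 6$
$G{\left(F \right)} = -30$ ($G{\left(F \right)} = \left(4 + 6\right) \left(-3\right) = 10 \left(-3\right) = -30$)
$T{\left(g,S \right)} = 6$
$n = 2 \sqrt{51}$ ($n = \sqrt{204} = 2 \sqrt{51} \approx 14.283$)
$\sqrt{T{\left(4,G{\left(-4 \right)} \right)} + n} = \sqrt{6 + 2 \sqrt{51}}$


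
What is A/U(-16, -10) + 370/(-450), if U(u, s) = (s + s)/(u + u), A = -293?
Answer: -21133/45 ≈ -469.62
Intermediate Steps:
U(u, s) = s/u (U(u, s) = (2*s)/((2*u)) = (2*s)*(1/(2*u)) = s/u)
A/U(-16, -10) + 370/(-450) = -293/((-10/(-16))) + 370/(-450) = -293/((-10*(-1/16))) + 370*(-1/450) = -293/5/8 - 37/45 = -293*8/5 - 37/45 = -2344/5 - 37/45 = -21133/45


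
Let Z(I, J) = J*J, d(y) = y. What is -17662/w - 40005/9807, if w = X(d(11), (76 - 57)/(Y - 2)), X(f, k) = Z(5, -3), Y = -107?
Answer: -8265299/4203 ≈ -1966.5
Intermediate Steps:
Z(I, J) = J**2
X(f, k) = 9 (X(f, k) = (-3)**2 = 9)
w = 9
-17662/w - 40005/9807 = -17662/9 - 40005/9807 = -17662*1/9 - 40005*1/9807 = -17662/9 - 1905/467 = -8265299/4203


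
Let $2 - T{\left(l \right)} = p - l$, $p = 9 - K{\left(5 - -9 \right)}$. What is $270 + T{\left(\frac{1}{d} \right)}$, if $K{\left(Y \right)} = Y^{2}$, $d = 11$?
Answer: $\frac{5050}{11} \approx 459.09$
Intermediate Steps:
$p = -187$ ($p = 9 - \left(5 - -9\right)^{2} = 9 - \left(5 + 9\right)^{2} = 9 - 14^{2} = 9 - 196 = -187$)
$T{\left(l \right)} = 189 + l$ ($T{\left(l \right)} = 2 - \left(-187 - l\right) = 2 + \left(187 + l\right) = 189 + l$)
$270 + T{\left(\frac{1}{d} \right)} = 270 + \left(189 + \frac{1}{11}\right) = 270 + \frac{2080}{11} = \frac{5050}{11}$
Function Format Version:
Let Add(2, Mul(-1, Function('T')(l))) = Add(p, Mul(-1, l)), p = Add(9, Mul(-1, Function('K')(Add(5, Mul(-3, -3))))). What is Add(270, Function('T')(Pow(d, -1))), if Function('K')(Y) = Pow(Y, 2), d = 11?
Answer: Rational(5050, 11) ≈ 459.09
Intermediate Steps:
p = -187 (p = Add(9, Mul(-1, Pow(Add(5, Mul(-3, -3)), 2))) = Add(9, Mul(-1, Pow(Add(5, 9), 2))) = Add(9, Mul(-1, Pow(14, 2))) = Add(9, Mul(-1, 196)) = Add(9, -196) = -187)
Function('T')(l) = Add(189, l) (Function('T')(l) = Add(2, Mul(-1, Add(-187, Mul(-1, l)))) = Add(2, Add(187, l)) = Add(189, l))
Add(270, Function('T')(Pow(d, -1))) = Add(270, Add(189, Pow(11, -1))) = Add(270, Add(189, Rational(1, 11))) = Add(270, Rational(2080, 11)) = Rational(5050, 11)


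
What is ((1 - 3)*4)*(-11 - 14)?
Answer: 200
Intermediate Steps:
((1 - 3)*4)*(-11 - 14) = -2*4*(-25) = -8*(-25) = 200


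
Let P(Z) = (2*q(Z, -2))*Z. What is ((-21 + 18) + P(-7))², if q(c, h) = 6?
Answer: 7569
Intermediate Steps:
P(Z) = 12*Z (P(Z) = (2*6)*Z = 12*Z)
((-21 + 18) + P(-7))² = ((-21 + 18) + 12*(-7))² = (-3 - 84)² = (-87)² = 7569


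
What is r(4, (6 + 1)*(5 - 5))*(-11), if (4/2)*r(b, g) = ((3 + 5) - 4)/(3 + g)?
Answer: -22/3 ≈ -7.3333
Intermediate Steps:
r(b, g) = 2/(3 + g) (r(b, g) = (((3 + 5) - 4)/(3 + g))/2 = ((8 - 4)/(3 + g))/2 = (4/(3 + g))/2 = 2/(3 + g))
r(4, (6 + 1)*(5 - 5))*(-11) = (2/(3 + (6 + 1)*(5 - 5)))*(-11) = (2/(3 + 7*0))*(-11) = (2/(3 + 0))*(-11) = (2/3)*(-11) = -22/3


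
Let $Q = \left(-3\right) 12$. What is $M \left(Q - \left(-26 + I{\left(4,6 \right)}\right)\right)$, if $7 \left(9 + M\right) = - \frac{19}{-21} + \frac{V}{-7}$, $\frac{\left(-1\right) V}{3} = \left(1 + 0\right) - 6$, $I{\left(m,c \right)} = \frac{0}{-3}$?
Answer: $\frac{13490}{147} \approx 91.769$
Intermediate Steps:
$I{\left(m,c \right)} = 0$ ($I{\left(m,c \right)} = 0 \left(- \frac{1}{3}\right) = 0$)
$V = 15$ ($V = - 3 \left(\left(1 + 0\right) - 6\right) = - 3 \left(1 - 6\right) = \left(-3\right) \left(-5\right) = 15$)
$Q = -36$
$M = - \frac{1349}{147}$ ($M = -9 + \frac{- \frac{19}{-21} + \frac{15}{-7}}{7} = -9 + \frac{\left(-19\right) \left(- \frac{1}{21}\right) + 15 \left(- \frac{1}{7}\right)}{7} = -9 + \frac{\frac{19}{21} - \frac{15}{7}}{7} = -9 + \frac{1}{7} \left(- \frac{26}{21}\right) = -9 - \frac{26}{147} = - \frac{1349}{147} \approx -9.1769$)
$M \left(Q - \left(-26 + I{\left(4,6 \right)}\right)\right) = - \frac{1349 \left(-36 + \left(26 - 0\right)\right)}{147} = - \frac{1349 \left(-36 + \left(26 + 0\right)\right)}{147} = - \frac{1349 \left(-36 + 26\right)}{147} = \left(- \frac{1349}{147}\right) \left(-10\right) = \frac{13490}{147}$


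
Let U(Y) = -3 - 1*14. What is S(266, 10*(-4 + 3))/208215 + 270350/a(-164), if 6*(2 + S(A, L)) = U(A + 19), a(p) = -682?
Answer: -168872785639/426007890 ≈ -396.41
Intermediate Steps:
U(Y) = -17 (U(Y) = -3 - 14 = -17)
S(A, L) = -29/6 (S(A, L) = -2 + (⅙)*(-17) = -2 - 17/6 = -29/6)
S(266, 10*(-4 + 3))/208215 + 270350/a(-164) = -29/6/208215 + 270350/(-682) = -29/6*1/208215 + 270350*(-1/682) = -29/1249290 - 135175/341 = -168872785639/426007890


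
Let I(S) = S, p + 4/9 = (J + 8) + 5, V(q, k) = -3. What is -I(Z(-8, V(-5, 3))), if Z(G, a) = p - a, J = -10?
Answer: -50/9 ≈ -5.5556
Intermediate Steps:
p = 23/9 (p = -4/9 + ((-10 + 8) + 5) = -4/9 + (-2 + 5) = -4/9 + 3 = 23/9 ≈ 2.5556)
Z(G, a) = 23/9 - a
-I(Z(-8, V(-5, 3))) = -(23/9 - 1*(-3)) = -(23/9 + 3) = -1*50/9 = -50/9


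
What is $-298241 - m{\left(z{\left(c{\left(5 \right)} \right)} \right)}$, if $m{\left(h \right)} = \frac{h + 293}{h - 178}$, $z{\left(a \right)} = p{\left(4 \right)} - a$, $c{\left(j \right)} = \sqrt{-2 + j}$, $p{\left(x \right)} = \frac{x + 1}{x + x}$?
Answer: $- \frac{200155283502}{671123} - \frac{10048 \sqrt{3}}{671123} \approx -2.9824 \cdot 10^{5}$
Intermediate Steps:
$p{\left(x \right)} = \frac{1 + x}{2 x}$
$z{\left(a \right)} = \frac{5}{8} - a$ ($z{\left(a \right)} = \frac{1 + 4}{2 \cdot 4} - a = \frac{1}{2} \cdot \frac{1}{4} \cdot 5 - a = \frac{5}{8} - a$)
$m{\left(h \right)} = \frac{293 + h}{-178 + h}$
$-298241 - m{\left(z{\left(c{\left(5 \right)} \right)} \right)} = -298241 - \frac{293 + \left(\frac{5}{8} - \sqrt{-2 + 5}\right)}{-178 + \left(\frac{5}{8} - \sqrt{-2 + 5}\right)} = -298241 - \frac{293 + \left(\frac{5}{8} - \sqrt{3}\right)}{-178 + \left(\frac{5}{8} - \sqrt{3}\right)} = -298241 - \frac{\frac{2349}{8} - \sqrt{3}}{- \frac{1419}{8} - \sqrt{3}}$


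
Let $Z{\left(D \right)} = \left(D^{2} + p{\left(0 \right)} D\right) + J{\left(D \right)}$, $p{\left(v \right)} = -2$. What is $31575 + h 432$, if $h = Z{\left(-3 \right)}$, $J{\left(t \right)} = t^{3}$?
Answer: $26391$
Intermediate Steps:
$Z{\left(D \right)} = D^{2} + D^{3} - 2 D$ ($Z{\left(D \right)} = \left(D^{2} - 2 D\right) + D^{3} = D^{2} + D^{3} - 2 D$)
$h = -12$ ($h = - 3 \left(-2 - 3 + \left(-3\right)^{2}\right) = - 3 \left(-2 - 3 + 9\right) = \left(-3\right) 4 = -12$)
$31575 + h 432 = 31575 - 5184 = 26391$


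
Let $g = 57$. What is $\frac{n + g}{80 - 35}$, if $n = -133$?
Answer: $- \frac{76}{45} \approx -1.6889$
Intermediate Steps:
$\frac{n + g}{80 - 35} = \frac{-133 + 57}{80 - 35} = - \frac{76}{45}$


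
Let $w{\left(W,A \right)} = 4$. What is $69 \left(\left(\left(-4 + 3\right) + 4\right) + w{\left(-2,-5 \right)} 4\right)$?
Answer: $1311$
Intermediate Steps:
$69 \left(\left(\left(-4 + 3\right) + 4\right) + w{\left(-2,-5 \right)} 4\right) = 69 \left(\left(\left(-4 + 3\right) + 4\right) + 4 \cdot 4\right) = 69 \left(\left(-1 + 4\right) + 16\right) = 69 \left(3 + 16\right) = 69 \cdot 19 = 1311$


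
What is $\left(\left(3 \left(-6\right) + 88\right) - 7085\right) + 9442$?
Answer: $2427$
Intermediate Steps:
$\left(\left(3 \left(-6\right) + 88\right) - 7085\right) + 9442 = \left(\left(-18 + 88\right) - 7085\right) + 9442 = \left(70 - 7085\right) + 9442 = -7015 + 9442 = 2427$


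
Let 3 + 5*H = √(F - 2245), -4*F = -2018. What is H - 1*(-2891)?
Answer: 14452/5 + 59*I*√2/10 ≈ 2890.4 + 8.3439*I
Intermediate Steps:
F = 1009/2 (F = -¼*(-2018) = 1009/2 ≈ 504.50)
H = -⅗ + 59*I*√2/10 (H = -⅗ + √(1009/2 - 2245)/5 = -⅗ + √(-3481/2)/5 = -⅗ + (59*I*√2/2)/5 = -⅗ + 59*I*√2/10 ≈ -0.6 + 8.3439*I)
H - 1*(-2891) = (-⅗ + 59*I*√2/10) - 1*(-2891) = (-⅗ + 59*I*√2/10) + 2891 = 14452/5 + 59*I*√2/10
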